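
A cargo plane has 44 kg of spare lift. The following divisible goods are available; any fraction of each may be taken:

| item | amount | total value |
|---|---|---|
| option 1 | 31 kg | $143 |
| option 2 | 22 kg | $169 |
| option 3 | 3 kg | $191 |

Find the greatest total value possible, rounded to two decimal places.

Take in order of value per unit:
- option 3 (191/3 per unit): all 3 → value 191, running total 191.00
- option 2 (169/22 per unit): all 22 → value 169, running total 360.00
- option 1 (143/31 per unit): 19 of 31 → value 19×143/31 = 87.6452, running total 447.65
Total 447.65.

447.65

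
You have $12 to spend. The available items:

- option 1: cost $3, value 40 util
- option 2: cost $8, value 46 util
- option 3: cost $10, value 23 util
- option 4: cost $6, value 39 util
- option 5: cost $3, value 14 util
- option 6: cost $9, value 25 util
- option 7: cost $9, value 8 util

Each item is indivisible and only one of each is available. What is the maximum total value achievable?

Check high-value combinations within $12:
- option 1+option 4+option 5: cost 3+6+3=12, value 40+39+14=93
- option 1+option 2: cost 3+8=11, value 40+46=86
- option 1+option 4: cost 3+6=9, value 40+39=79
- option 1+option 6: cost 3+9=12, value 40+25=65
Best: 93 util.

93 util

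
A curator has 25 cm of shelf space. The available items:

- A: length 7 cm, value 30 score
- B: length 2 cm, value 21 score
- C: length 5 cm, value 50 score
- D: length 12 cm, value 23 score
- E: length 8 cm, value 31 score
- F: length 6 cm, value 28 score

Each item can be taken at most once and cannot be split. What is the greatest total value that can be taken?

132 score

Check high-value combinations within 25 cm:
- A+B+C+E: length 7+2+5+8=22, value 30+21+50+31=132
- B+C+E+F: length 2+5+8+6=21, value 21+50+31+28=130
- A+B+C+F: length 7+2+5+6=20, value 30+21+50+28=129
- B+C+D+F: length 2+5+12+6=25, value 21+50+23+28=122
- A+C+E: length 7+5+8=20, value 30+50+31=111
Best: 132 score.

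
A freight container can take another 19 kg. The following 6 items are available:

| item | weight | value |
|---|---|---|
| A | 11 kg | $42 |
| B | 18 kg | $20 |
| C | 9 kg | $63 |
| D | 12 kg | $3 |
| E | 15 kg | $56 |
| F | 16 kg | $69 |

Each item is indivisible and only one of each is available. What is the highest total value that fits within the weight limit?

Check high-value combinations within 19 kg:
- F: weight 16, value 69
- C: weight 9, value 63
- E: weight 15, value 56
- A: weight 11, value 42
- B: weight 18, value 20
Best: $69.

$69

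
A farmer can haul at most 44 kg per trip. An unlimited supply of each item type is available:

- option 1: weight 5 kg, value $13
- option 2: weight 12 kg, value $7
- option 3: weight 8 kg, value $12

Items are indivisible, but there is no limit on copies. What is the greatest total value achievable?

$104

Best value-per-unit is option 1 at 13/5, and filling with it alone uses weight 8×5=40. No mix of the others beats 8×13 = 104.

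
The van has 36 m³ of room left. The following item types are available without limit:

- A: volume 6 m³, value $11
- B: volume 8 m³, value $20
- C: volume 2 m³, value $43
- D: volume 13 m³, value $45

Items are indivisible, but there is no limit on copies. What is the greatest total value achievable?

$774

Best value-per-unit is C at 43/2, and filling with it alone uses volume 18×2=36. No mix of the others beats 18×43 = 774.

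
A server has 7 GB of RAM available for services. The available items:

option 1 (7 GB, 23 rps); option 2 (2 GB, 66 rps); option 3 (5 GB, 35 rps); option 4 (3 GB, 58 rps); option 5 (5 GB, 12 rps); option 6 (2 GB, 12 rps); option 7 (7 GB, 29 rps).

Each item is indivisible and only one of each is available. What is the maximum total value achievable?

136 rps

Check high-value combinations within 7 GB:
- option 2+option 4+option 6: memory 2+3+2=7, value 66+58+12=136
- option 2+option 4: memory 2+3=5, value 66+58=124
- option 2+option 3: memory 2+5=7, value 66+35=101
Best: 136 rps.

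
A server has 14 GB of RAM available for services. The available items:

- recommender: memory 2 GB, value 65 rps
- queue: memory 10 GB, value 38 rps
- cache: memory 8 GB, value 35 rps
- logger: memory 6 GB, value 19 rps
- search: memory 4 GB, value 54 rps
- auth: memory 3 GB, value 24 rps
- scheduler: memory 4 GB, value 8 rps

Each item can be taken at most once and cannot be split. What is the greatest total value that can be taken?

154 rps

This is a 0/1 knapsack; check combinations near the capacity.
- recommender+cache+search: memory 2+8+4=14, value 65+35+54=154
- recommender+search+auth+scheduler: memory 2+4+3+4=13, value 65+54+24+8=151
- recommender+search+auth: memory 2+4+3=9, value 65+54+24=143
Best: 154 rps.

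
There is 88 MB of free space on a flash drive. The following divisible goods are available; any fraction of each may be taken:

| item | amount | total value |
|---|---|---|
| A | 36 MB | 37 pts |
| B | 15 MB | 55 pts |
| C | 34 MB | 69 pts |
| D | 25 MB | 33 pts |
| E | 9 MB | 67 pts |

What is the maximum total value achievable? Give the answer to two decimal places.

Take in order of value per unit:
- E (67/9 per unit): all 9 → value 67, running total 67.00
- B (55/15 per unit): all 15 → value 55, running total 122.00
- C (69/34 per unit): all 34 → value 69, running total 191.00
- D (33/25 per unit): all 25 → value 33, running total 224.00
- A (37/36 per unit): 5 of 36 → value 5×37/36 = 5.1389, running total 229.14
Total 229.14.

229.14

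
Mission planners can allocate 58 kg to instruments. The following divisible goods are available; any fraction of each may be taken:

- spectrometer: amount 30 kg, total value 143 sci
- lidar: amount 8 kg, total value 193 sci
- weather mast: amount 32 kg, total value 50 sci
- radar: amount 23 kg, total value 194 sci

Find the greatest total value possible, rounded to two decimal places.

515.70

Take in order of value per unit:
- lidar (193/8 per unit): all 8 → value 193, running total 193.00
- radar (194/23 per unit): all 23 → value 194, running total 387.00
- spectrometer (143/30 per unit): 27 of 30 → value 27×143/30 = 128.7000, running total 515.70
Total 515.70.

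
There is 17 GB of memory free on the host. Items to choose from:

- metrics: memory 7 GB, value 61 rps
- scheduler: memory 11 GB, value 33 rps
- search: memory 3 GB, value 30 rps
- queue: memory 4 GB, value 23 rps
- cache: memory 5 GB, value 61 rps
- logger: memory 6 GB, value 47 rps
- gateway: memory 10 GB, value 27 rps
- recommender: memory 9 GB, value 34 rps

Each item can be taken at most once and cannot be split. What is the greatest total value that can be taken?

This is a 0/1 knapsack; check combinations near the capacity.
- metrics+search+cache: memory 7+3+5=15, value 61+30+61=152
- metrics+queue+cache: memory 7+4+5=16, value 61+23+61=145
- search+cache+logger: memory 3+5+6=14, value 30+61+47=138
- metrics+search+logger: memory 7+3+6=16, value 61+30+47=138
Best: 152 rps.

152 rps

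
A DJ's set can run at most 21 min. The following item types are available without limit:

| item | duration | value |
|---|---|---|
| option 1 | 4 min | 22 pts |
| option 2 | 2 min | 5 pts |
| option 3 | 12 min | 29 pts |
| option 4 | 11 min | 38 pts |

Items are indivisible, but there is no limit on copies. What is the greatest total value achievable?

Best value-per-unit is option 1 at 22/4, and filling with it alone uses duration 5×4=20. No mix of the others beats 5×22 = 110.

110 pts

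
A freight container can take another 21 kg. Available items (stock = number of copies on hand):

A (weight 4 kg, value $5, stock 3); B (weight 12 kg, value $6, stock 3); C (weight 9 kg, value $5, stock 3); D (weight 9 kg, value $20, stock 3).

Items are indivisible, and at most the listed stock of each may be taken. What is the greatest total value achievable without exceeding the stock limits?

Top feasible selections:
- 2×D: weight 18, value 40
- 3×A + 1×D: weight 21, value 35
Best: $40.

$40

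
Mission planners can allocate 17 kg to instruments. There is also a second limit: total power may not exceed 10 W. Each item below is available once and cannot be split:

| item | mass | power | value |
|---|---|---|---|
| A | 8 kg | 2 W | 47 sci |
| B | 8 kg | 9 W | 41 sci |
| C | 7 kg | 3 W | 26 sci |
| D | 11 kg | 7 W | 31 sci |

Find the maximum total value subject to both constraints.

73 sci

Feasible sets respecting both limits:
- A+C: mass 15, power 5, value 73
- A: mass 8, power 2, value 47
- B: mass 8, power 9, value 41
Best: 73 sci.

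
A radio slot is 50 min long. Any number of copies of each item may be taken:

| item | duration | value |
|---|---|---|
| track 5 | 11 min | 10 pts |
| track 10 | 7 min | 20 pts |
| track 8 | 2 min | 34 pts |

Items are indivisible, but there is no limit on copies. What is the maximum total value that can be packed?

850 pts

Best value-per-unit is track 8 at 34/2, and filling with it alone uses duration 25×2=50. No mix of the others beats 25×34 = 850.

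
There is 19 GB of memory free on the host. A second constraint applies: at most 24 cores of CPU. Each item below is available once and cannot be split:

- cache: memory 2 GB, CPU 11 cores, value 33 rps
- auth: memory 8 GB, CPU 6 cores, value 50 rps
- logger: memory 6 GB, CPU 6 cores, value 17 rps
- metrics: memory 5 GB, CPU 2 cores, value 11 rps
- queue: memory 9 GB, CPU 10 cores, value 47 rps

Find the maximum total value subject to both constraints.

Feasible sets respecting both limits:
- cache+auth+logger: memory 16, CPU 23, value 100
- auth+queue: memory 17, CPU 16, value 97
- cache+auth+metrics: memory 15, CPU 19, value 94
Best: 100 rps.

100 rps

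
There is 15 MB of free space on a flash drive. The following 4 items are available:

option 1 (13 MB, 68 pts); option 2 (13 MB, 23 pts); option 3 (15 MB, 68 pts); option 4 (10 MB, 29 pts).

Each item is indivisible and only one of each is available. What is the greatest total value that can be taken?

68 pts

This is a 0/1 knapsack; check combinations near the capacity.
- option 1: size 13, value 68
- option 3: size 15, value 68
- option 4: size 10, value 29
- option 2: size 13, value 23
Best: 68 pts.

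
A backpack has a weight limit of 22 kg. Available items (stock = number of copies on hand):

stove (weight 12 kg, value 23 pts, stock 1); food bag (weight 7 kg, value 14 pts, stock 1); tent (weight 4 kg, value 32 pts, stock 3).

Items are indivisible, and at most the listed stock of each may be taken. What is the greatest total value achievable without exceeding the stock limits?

Top feasible selections:
- 1×food bag + 3×tent: weight 19, value 110
- 3×tent: weight 12, value 96
- 1×stove + 2×tent: weight 20, value 87
- 1×food bag + 2×tent: weight 15, value 78
Best: 110 pts.

110 pts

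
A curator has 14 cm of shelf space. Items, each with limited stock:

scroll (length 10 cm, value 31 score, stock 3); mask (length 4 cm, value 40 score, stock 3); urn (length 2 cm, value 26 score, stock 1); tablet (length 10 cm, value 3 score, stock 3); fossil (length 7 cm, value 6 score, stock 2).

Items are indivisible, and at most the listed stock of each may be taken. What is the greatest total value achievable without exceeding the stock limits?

Best selections within length 14 and stock limits:
- 3×mask + 1×urn: length 14, value 146
- 3×mask: length 12, value 120
- 2×mask + 1×urn: length 10, value 106
- 2×mask: length 8, value 80
Best: 146 score.

146 score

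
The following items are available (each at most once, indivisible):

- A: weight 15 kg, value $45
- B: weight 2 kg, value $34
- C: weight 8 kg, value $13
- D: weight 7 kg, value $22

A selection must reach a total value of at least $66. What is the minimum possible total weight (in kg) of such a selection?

Subsets with value ≥ 66, sorted by total weight:
- A+B: weight 17, value 79
- B+C+D: weight 17, value 69
- A+D: weight 22, value 67
- A+B+D: weight 24, value 101
Minimum weight: 17 kg.

17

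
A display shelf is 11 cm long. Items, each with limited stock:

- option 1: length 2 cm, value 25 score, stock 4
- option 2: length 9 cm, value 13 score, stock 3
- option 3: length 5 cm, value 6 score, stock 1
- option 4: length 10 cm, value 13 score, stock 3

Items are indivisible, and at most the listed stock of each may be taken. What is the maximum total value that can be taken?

100 score

Best selections within length 11 and stock limits:
- 4×option 1: length 8, value 100
- 3×option 1 + 1×option 3: length 11, value 81
- 3×option 1: length 6, value 75
Best: 100 score.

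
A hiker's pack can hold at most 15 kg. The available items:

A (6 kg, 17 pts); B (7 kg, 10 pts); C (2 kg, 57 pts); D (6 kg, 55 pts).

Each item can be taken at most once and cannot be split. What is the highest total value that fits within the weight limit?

129 pts

Check high-value combinations within 15 kg:
- A+C+D: weight 6+2+6=14, value 17+57+55=129
- B+C+D: weight 7+2+6=15, value 10+57+55=122
- C+D: weight 2+6=8, value 57+55=112
- A+B+C: weight 6+7+2=15, value 17+10+57=84
- A+C: weight 6+2=8, value 17+57=74
Best: 129 pts.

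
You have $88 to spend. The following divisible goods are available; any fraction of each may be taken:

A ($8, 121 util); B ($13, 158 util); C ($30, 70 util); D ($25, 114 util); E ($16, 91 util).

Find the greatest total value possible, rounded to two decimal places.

544.67

Take in order of value per unit:
- A (121/8 per unit): all 8 → value 121, running total 121.00
- B (158/13 per unit): all 13 → value 158, running total 279.00
- E (91/16 per unit): all 16 → value 91, running total 370.00
- D (114/25 per unit): all 25 → value 114, running total 484.00
- C (70/30 per unit): 26 of 30 → value 26×70/30 = 60.6667, running total 544.67
Total 544.67.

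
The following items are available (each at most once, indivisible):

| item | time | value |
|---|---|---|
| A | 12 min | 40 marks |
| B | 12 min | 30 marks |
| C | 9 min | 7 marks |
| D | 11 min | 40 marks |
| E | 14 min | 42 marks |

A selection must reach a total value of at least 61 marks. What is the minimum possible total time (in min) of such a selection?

Subsets with value ≥ 61, sorted by total time:
- A+D: time 23, value 80
- B+D: time 23, value 70
- A+B: time 24, value 70
Minimum time: 23 min.

23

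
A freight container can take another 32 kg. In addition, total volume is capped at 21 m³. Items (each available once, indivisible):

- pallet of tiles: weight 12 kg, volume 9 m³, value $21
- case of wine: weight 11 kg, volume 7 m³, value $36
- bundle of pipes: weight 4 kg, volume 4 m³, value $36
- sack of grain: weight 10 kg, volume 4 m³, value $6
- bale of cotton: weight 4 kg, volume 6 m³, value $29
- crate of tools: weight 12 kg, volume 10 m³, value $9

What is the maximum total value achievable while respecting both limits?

Feasible sets respecting both limits:
- case of wine+bundle of pipes+sack of grain+bale of cotton: weight 29, volume 21, value 107
- case of wine+bundle of pipes+bale of cotton: weight 19, volume 17, value 101
- pallet of tiles+case of wine+bundle of pipes: weight 27, volume 20, value 93
- pallet of tiles+bundle of pipes+bale of cotton: weight 20, volume 19, value 86
Best: $107.

$107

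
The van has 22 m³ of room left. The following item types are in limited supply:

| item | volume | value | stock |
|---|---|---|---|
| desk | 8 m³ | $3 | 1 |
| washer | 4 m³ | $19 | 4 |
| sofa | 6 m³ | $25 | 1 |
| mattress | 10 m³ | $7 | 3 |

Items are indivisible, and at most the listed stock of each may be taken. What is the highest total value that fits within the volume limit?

$101

Best selections within volume 22 and stock limits:
- 4×washer + 1×sofa: volume 22, value 101
- 3×washer + 1×sofa: volume 18, value 82
- 4×washer: volume 16, value 76
Best: $101.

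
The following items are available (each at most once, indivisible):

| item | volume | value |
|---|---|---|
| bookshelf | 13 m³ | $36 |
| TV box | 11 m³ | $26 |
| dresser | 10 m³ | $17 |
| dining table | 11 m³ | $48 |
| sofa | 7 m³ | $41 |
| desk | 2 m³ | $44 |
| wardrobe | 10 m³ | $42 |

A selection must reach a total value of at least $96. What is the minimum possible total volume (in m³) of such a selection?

Subsets with value ≥ 96, sorted by total volume:
- sofa+desk+wardrobe: volume 19, value 127
- dresser+sofa+desk: volume 19, value 102
- dining table+sofa+desk: volume 20, value 133
Minimum volume: 19 m³.

19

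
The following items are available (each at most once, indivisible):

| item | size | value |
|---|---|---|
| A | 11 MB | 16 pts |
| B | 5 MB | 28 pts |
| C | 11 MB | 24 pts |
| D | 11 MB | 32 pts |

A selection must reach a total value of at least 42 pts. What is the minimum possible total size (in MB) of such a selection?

16

Subsets with value ≥ 42, sorted by total size:
- B+D: size 16, value 60
- B+C: size 16, value 52
- A+B: size 16, value 44
- C+D: size 22, value 56
Minimum size: 16 MB.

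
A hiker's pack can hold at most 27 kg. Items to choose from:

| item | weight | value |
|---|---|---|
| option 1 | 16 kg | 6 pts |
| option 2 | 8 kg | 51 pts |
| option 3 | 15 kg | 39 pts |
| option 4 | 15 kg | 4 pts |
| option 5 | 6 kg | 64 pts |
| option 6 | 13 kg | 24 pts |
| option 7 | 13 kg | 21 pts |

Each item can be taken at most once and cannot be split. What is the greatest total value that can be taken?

This is a 0/1 knapsack; check combinations near the capacity.
- option 2+option 5+option 6: weight 8+6+13=27, value 51+64+24=139
- option 2+option 5+option 7: weight 8+6+13=27, value 51+64+21=136
- option 2+option 5: weight 8+6=14, value 51+64=115
Best: 139 pts.

139 pts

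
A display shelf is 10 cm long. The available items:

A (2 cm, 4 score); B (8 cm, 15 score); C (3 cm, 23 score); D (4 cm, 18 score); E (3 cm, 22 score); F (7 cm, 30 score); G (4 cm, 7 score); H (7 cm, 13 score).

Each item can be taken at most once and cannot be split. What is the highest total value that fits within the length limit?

This is a 0/1 knapsack; check combinations near the capacity.
- C+D+E: length 3+4+3=10, value 23+18+22=63
- C+F: length 3+7=10, value 23+30=53
- E+F: length 3+7=10, value 22+30=52
Best: 63 score.

63 score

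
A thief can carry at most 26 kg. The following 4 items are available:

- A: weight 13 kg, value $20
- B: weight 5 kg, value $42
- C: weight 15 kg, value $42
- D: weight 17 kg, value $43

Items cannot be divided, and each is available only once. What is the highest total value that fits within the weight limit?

$85

Check high-value combinations within 26 kg:
- B+D: weight 5+17=22, value 42+43=85
- B+C: weight 5+15=20, value 42+42=84
- A+B: weight 13+5=18, value 20+42=62
Best: $85.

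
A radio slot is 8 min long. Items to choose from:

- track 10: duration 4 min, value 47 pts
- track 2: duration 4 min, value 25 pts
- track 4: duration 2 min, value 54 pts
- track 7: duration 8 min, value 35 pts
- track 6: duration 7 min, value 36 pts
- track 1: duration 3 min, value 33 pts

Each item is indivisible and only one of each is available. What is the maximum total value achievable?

101 pts

This is a 0/1 knapsack; check combinations near the capacity.
- track 10+track 4: duration 4+2=6, value 47+54=101
- track 4+track 1: duration 2+3=5, value 54+33=87
- track 10+track 1: duration 4+3=7, value 47+33=80
- track 2+track 4: duration 4+2=6, value 25+54=79
Best: 101 pts.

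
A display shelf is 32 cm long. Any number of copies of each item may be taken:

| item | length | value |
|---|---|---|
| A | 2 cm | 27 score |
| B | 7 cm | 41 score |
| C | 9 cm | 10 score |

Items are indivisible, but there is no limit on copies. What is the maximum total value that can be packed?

432 score

Best value-per-unit is A at 27/2, and filling with it alone uses length 16×2=32. No mix of the others beats 16×27 = 432.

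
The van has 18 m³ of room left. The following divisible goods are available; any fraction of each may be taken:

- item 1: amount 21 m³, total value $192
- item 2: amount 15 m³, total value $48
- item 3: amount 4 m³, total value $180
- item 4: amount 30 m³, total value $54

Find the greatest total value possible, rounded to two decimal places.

308.00

Take in order of value per unit:
- item 3 (180/4 per unit): all 4 → value 180, running total 180.00
- item 1 (192/21 per unit): 14 of 21 → value 14×192/21 = 128.0000, running total 308.00
Total 308.00.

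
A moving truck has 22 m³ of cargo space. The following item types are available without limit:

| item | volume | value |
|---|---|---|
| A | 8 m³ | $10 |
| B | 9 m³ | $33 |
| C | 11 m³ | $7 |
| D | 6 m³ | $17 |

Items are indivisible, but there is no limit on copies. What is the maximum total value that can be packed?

Best value-per-unit is B at 33/9; filling with it alone gives 2×33 = 66.
Optimal mix: 1×B + 2×D → volume 21, value 67.

$67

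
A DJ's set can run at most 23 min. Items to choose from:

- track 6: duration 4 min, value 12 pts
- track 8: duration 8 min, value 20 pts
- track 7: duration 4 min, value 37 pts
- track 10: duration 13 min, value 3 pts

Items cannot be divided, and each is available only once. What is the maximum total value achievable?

69 pts

This is a 0/1 knapsack; check combinations near the capacity.
- track 6+track 8+track 7: duration 4+8+4=16, value 12+20+37=69
- track 8+track 7: duration 8+4=12, value 20+37=57
- track 6+track 7+track 10: duration 4+4+13=21, value 12+37+3=52
Best: 69 pts.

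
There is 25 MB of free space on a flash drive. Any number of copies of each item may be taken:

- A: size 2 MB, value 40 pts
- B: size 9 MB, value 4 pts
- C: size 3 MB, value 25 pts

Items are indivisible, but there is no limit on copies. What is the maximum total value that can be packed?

480 pts

Best value-per-unit is A at 40/2, and filling with it alone uses size 12×2=24. No mix of the others beats 12×40 = 480.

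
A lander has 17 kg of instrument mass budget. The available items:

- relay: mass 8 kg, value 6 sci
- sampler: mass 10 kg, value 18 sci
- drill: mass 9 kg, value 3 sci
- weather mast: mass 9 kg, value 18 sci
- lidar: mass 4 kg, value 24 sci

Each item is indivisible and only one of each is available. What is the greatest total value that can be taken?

Check high-value combinations within 17 kg:
- weather mast+lidar: mass 9+4=13, value 18+24=42
- sampler+lidar: mass 10+4=14, value 18+24=42
- relay+lidar: mass 8+4=12, value 6+24=30
Best: 42 sci.

42 sci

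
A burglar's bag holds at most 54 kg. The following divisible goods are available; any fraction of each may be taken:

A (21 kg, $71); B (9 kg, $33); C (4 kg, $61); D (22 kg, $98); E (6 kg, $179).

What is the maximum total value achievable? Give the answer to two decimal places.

414.95

Take in order of value per unit:
- E (179/6 per unit): all 6 → value 179, running total 179.00
- C (61/4 per unit): all 4 → value 61, running total 240.00
- D (98/22 per unit): all 22 → value 98, running total 338.00
- B (33/9 per unit): all 9 → value 33, running total 371.00
- A (71/21 per unit): 13 of 21 → value 13×71/21 = 43.9524, running total 414.95
Total 414.95.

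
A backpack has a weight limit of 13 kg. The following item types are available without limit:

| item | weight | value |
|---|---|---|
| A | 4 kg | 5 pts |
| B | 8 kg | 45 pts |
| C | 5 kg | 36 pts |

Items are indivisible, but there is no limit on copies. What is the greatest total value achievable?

81 pts

Best value-per-unit is C at 36/5; filling with it alone gives 2×36 = 72.
Optimal mix: 1×B + 1×C → weight 13, value 81.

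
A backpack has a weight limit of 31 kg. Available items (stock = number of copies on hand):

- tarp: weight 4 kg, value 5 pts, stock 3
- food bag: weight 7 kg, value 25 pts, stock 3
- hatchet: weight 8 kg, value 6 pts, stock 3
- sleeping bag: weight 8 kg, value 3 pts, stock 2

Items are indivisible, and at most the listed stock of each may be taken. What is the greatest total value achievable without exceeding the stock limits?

85 pts

Best selections within weight 31 and stock limits:
- 2×tarp + 3×food bag: weight 29, value 85
- 3×food bag + 1×hatchet: weight 29, value 81
- 1×tarp + 3×food bag: weight 25, value 80
- 3×food bag + 1×sleeping bag: weight 29, value 78
Best: 85 pts.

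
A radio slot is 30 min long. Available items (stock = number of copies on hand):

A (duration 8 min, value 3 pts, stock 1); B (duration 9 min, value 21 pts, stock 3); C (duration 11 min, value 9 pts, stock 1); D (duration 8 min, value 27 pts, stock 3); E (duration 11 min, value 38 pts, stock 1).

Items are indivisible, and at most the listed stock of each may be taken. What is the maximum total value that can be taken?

92 pts

Top feasible selections:
- 2×D + 1×E: duration 27, value 92
- 1×B + 1×D + 1×E: duration 28, value 86
- 3×D: duration 24, value 81
- 2×B + 1×E: duration 29, value 80
Best: 92 pts.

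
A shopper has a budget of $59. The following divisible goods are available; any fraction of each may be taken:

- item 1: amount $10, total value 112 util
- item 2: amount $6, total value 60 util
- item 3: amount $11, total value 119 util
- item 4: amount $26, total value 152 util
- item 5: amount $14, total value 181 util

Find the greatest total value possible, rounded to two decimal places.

Take in order of value per unit:
- item 5 (181/14 per unit): all 14 → value 181, running total 181.00
- item 1 (112/10 per unit): all 10 → value 112, running total 293.00
- item 3 (119/11 per unit): all 11 → value 119, running total 412.00
- item 2 (60/6 per unit): all 6 → value 60, running total 472.00
- item 4 (152/26 per unit): 18 of 26 → value 18×152/26 = 105.2308, running total 577.23
Total 577.23.

577.23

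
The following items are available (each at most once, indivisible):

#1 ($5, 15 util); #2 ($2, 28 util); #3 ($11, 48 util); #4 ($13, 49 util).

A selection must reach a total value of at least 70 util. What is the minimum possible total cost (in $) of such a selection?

13

Subsets with value ≥ 70, sorted by total cost:
- #2+#3: cost 13, value 76
- #2+#4: cost 15, value 77
- #1+#2+#3: cost 18, value 91
- #1+#2+#4: cost 20, value 92
Minimum cost: 13 $.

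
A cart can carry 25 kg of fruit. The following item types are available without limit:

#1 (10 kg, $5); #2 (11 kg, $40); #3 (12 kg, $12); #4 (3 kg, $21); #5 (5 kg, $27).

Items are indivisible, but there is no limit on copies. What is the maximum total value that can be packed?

$168

Best value-per-unit is #4 at 21/3, and filling with it alone uses weight 8×3=24. No mix of the others beats 8×21 = 168.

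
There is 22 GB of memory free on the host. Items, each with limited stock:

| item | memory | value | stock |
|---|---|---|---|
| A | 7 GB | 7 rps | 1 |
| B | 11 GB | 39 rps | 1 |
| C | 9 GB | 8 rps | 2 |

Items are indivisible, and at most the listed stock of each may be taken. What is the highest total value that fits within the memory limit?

Top feasible selections:
- 1×B + 1×C: memory 20, value 47
- 1×A + 1×B: memory 18, value 46
Best: 47 rps.

47 rps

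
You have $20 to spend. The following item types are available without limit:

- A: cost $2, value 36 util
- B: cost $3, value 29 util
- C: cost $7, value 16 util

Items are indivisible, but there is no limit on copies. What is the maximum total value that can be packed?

Best value-per-unit is A at 36/2, and filling with it alone uses cost 10×2=20. No mix of the others beats 10×36 = 360.

360 util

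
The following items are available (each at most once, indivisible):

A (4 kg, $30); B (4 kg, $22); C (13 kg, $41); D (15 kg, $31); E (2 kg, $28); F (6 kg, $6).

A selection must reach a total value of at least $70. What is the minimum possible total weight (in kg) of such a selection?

10

Subsets with value ≥ 70, sorted by total weight:
- A+B+E: weight 10, value 80
- A+B+E+F: weight 16, value 86
- A+C: weight 17, value 71
- A+C+E: weight 19, value 99
Minimum weight: 10 kg.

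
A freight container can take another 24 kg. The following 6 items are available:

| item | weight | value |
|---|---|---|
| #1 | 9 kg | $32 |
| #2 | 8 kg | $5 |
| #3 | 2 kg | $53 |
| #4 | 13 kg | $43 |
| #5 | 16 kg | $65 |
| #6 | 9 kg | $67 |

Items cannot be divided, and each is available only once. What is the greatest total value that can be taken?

This is a 0/1 knapsack; check combinations near the capacity.
- #3+#4+#6: weight 2+13+9=24, value 53+43+67=163
- #1+#3+#6: weight 9+2+9=20, value 32+53+67=152
- #1+#3+#4: weight 9+2+13=24, value 32+53+43=128
Best: $163.

$163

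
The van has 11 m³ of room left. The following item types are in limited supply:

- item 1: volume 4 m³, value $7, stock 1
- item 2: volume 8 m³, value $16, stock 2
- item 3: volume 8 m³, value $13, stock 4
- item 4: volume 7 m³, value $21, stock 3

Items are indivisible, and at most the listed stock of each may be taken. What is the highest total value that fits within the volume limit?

$28

Top feasible selections:
- 1×item 1 + 1×item 4: volume 11, value 28
- 1×item 4: volume 7, value 21
Best: $28.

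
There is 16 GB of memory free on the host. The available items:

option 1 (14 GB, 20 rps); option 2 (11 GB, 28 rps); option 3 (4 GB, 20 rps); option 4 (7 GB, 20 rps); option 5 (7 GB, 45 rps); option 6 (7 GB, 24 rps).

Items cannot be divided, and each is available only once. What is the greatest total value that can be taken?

Check high-value combinations within 16 GB:
- option 5+option 6: memory 7+7=14, value 45+24=69
- option 3+option 5: memory 4+7=11, value 20+45=65
- option 4+option 5: memory 7+7=14, value 20+45=65
- option 2+option 3: memory 11+4=15, value 28+20=48
Best: 69 rps.

69 rps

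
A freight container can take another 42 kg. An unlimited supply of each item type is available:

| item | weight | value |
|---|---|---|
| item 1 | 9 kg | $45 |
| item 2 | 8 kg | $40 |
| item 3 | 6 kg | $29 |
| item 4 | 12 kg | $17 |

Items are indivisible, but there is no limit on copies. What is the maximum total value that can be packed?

Best value-per-unit is item 1 at 45/9; filling with it alone gives 4×45 = 180.
Optimal mix: 2×item 1 + 3×item 2 → weight 42, value 210.

$210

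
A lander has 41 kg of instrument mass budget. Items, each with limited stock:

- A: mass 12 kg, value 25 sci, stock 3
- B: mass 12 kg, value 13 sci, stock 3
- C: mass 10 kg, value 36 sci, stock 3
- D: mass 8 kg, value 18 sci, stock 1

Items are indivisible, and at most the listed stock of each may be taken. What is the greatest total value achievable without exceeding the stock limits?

126 sci

Best selections within mass 41 and stock limits:
- 3×C + 1×D: mass 38, value 126
- 1×A + 2×C + 1×D: mass 40, value 115
- 3×C: mass 30, value 108
- 1×B + 2×C + 1×D: mass 40, value 103
Best: 126 sci.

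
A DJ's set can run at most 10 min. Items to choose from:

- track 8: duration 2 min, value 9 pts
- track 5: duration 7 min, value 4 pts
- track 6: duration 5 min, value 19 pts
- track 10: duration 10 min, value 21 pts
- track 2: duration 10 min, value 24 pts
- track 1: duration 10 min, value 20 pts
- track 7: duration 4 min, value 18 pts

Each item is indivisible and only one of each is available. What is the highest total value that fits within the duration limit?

37 pts

Check high-value combinations within 10 min:
- track 6+track 7: duration 5+4=9, value 19+18=37
- track 8+track 6: duration 2+5=7, value 9+19=28
- track 8+track 7: duration 2+4=6, value 9+18=27
Best: 37 pts.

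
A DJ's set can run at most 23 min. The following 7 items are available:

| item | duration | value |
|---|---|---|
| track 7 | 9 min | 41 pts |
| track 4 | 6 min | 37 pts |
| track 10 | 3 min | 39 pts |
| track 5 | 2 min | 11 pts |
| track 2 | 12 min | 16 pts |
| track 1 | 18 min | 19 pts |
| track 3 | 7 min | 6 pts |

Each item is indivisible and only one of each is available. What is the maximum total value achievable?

128 pts

Check high-value combinations within 23 min:
- track 7+track 4+track 10+track 5: duration 9+6+3+2=20, value 41+37+39+11=128
- track 7+track 4+track 10: duration 9+6+3=18, value 41+37+39=117
- track 4+track 10+track 5+track 2: duration 6+3+2+12=23, value 37+39+11+16=103
Best: 128 pts.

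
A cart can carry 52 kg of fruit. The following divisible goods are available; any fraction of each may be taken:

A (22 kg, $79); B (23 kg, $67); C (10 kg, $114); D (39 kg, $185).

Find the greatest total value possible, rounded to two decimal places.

Take in order of value per unit:
- C (114/10 per unit): all 10 → value 114, running total 114.00
- D (185/39 per unit): all 39 → value 185, running total 299.00
- A (79/22 per unit): 3 of 22 → value 3×79/22 = 10.7727, running total 309.77
Total 309.77.

309.77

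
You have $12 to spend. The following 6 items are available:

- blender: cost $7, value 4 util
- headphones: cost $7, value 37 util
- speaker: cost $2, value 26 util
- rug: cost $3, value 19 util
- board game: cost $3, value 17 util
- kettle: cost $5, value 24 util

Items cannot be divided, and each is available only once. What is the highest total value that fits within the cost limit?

Check high-value combinations within $12:
- headphones+speaker+rug: cost 7+2+3=12, value 37+26+19=82
- headphones+speaker+board game: cost 7+2+3=12, value 37+26+17=80
- speaker+rug+kettle: cost 2+3+5=10, value 26+19+24=69
- speaker+board game+kettle: cost 2+3+5=10, value 26+17+24=67
Best: 82 util.

82 util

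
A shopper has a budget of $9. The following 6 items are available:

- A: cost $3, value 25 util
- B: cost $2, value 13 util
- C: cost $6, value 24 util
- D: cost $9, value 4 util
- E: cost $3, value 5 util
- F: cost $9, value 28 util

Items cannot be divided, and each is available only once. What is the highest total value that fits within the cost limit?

Check high-value combinations within $9:
- A+C: cost 3+6=9, value 25+24=49
- A+B+E: cost 3+2+3=8, value 25+13+5=43
- A+B: cost 3+2=5, value 25+13=38
- B+C: cost 2+6=8, value 13+24=37
- A+E: cost 3+3=6, value 25+5=30
Best: 49 util.

49 util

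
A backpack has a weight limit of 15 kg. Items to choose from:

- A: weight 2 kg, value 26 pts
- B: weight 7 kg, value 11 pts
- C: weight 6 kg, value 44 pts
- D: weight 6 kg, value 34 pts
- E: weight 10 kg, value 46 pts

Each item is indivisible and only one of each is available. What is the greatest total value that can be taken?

Check high-value combinations within 15 kg:
- A+C+D: weight 2+6+6=14, value 26+44+34=104
- A+B+C: weight 2+7+6=15, value 26+11+44=81
- C+D: weight 6+6=12, value 44+34=78
- A+E: weight 2+10=12, value 26+46=72
Best: 104 pts.

104 pts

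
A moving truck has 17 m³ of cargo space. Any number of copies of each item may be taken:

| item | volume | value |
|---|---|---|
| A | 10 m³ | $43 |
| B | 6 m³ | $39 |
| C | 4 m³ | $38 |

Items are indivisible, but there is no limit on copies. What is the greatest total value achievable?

Best value-per-unit is C at 38/4, and filling with it alone uses volume 4×4=16. No mix of the others beats 4×38 = 152.

$152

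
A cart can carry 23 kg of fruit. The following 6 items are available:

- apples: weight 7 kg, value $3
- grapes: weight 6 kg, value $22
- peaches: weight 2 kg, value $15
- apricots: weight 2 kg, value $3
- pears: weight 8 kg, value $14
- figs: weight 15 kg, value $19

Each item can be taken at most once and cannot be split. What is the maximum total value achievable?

$56

Check high-value combinations within 23 kg:
- grapes+peaches+figs: weight 6+2+15=23, value 22+15+19=56
- grapes+peaches+apricots+pears: weight 6+2+2+8=18, value 22+15+3+14=54
- apples+grapes+peaches+pears: weight 7+6+2+8=23, value 3+22+15+14=54
- grapes+peaches+pears: weight 6+2+8=16, value 22+15+14=51
- grapes+apricots+figs: weight 6+2+15=23, value 22+3+19=44
Best: $56.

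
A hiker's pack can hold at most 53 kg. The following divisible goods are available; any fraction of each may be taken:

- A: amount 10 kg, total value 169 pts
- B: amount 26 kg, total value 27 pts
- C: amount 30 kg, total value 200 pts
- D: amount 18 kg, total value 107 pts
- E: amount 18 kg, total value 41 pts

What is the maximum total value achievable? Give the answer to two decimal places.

446.28

Take in order of value per unit:
- A (169/10 per unit): all 10 → value 169, running total 169.00
- C (200/30 per unit): all 30 → value 200, running total 369.00
- D (107/18 per unit): 13 of 18 → value 13×107/18 = 77.2778, running total 446.28
Total 446.28.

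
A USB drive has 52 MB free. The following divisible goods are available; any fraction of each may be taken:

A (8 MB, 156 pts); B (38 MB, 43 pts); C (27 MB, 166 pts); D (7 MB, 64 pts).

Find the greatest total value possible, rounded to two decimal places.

397.32

Take in order of value per unit:
- A (156/8 per unit): all 8 → value 156, running total 156.00
- D (64/7 per unit): all 7 → value 64, running total 220.00
- C (166/27 per unit): all 27 → value 166, running total 386.00
- B (43/38 per unit): 10 of 38 → value 10×43/38 = 11.3158, running total 397.32
Total 397.32.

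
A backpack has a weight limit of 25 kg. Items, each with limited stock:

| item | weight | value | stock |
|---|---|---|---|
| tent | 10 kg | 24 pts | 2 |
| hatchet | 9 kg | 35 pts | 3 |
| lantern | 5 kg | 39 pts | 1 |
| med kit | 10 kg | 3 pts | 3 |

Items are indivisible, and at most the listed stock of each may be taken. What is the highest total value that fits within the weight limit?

109 pts

Top feasible selections:
- 2×hatchet + 1×lantern: weight 23, value 109
- 1×tent + 1×hatchet + 1×lantern: weight 24, value 98
- 2×tent + 1×lantern: weight 25, value 87
Best: 109 pts.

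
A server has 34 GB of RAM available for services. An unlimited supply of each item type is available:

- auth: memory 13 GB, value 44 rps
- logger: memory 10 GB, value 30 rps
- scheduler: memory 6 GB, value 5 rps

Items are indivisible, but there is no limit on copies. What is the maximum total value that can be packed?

Best value-per-unit is auth at 44/13; filling with it alone gives 2×44 = 88.
Optimal mix: 1×auth + 2×logger → memory 33, value 104.

104 rps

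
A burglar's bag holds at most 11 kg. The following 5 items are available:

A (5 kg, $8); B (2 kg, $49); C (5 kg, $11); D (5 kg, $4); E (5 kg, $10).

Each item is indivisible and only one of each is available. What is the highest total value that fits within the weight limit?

$60

Check high-value combinations within 11 kg:
- B+C: weight 2+5=7, value 49+11=60
- B+E: weight 2+5=7, value 49+10=59
- A+B: weight 5+2=7, value 8+49=57
- B+D: weight 2+5=7, value 49+4=53
- B: weight 2, value 49
Best: $60.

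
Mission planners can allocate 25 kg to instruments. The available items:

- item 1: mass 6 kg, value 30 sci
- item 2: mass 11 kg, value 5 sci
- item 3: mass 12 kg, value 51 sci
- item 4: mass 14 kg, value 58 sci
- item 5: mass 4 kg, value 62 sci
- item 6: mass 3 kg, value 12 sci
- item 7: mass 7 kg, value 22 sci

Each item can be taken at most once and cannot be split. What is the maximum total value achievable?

Check high-value combinations within 25 kg:
- item 1+item 3+item 5+item 6: mass 6+12+4+3=25, value 30+51+62+12=155
- item 1+item 4+item 5: mass 6+14+4=24, value 30+58+62=150
- item 1+item 3+item 5: mass 6+12+4=22, value 30+51+62=143
Best: 155 sci.

155 sci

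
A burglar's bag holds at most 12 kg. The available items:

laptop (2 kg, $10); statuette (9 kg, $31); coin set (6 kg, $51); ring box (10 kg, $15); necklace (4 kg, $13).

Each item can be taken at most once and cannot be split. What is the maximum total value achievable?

Check high-value combinations within 12 kg:
- laptop+coin set+necklace: weight 2+6+4=12, value 10+51+13=74
- coin set+necklace: weight 6+4=10, value 51+13=64
- laptop+coin set: weight 2+6=8, value 10+51=61
- coin set: weight 6, value 51
Best: $74.

$74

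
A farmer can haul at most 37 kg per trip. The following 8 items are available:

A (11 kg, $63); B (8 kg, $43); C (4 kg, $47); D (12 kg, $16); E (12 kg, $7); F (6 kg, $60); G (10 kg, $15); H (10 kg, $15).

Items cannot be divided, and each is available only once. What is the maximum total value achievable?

$213

This is a 0/1 knapsack; check combinations near the capacity.
- A+B+C+F: weight 11+8+4+6=29, value 63+43+47+60=213
- A+C+D+F: weight 11+4+12+6=33, value 63+47+16+60=186
- A+C+F+G: weight 11+4+6+10=31, value 63+47+60+15=185
- A+C+F+H: weight 11+4+6+10=31, value 63+47+60+15=185
Best: $213.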